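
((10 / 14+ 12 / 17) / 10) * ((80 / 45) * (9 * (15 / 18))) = 1.89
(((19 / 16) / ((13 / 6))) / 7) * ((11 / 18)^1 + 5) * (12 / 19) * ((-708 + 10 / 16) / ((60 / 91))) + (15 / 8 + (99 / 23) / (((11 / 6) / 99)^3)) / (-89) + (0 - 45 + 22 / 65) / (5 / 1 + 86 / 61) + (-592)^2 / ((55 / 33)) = 35152983689215 / 173716608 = 202358.22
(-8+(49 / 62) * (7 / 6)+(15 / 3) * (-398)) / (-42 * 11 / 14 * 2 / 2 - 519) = 742913 / 205344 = 3.62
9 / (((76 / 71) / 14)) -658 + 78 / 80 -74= -613.31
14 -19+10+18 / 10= 34 / 5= 6.80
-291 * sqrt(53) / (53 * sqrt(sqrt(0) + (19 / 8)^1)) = -582 * sqrt(2014) / 1007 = -25.94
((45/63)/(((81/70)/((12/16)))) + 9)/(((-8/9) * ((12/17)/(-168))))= 60809/24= 2533.71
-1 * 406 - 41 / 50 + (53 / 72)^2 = -52653647 / 129600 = -406.28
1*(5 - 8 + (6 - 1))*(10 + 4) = 28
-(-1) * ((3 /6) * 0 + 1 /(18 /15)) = 5 /6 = 0.83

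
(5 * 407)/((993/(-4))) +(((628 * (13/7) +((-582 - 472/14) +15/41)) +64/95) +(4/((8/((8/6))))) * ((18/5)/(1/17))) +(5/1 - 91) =2697741367/5414829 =498.21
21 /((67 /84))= 1764 /67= 26.33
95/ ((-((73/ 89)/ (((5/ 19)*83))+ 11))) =-3508825/ 407672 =-8.61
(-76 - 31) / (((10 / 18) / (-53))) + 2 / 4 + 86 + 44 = 103383 / 10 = 10338.30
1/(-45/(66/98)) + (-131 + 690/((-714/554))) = -8326582/12495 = -666.39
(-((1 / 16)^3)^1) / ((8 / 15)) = -15 / 32768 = -0.00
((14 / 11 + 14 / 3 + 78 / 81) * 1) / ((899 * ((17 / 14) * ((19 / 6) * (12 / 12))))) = 0.00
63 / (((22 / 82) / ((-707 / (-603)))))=202909 / 737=275.32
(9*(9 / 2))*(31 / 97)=2511 / 194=12.94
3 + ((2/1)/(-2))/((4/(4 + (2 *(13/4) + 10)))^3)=-131.61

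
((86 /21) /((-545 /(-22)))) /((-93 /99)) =-20812 /118265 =-0.18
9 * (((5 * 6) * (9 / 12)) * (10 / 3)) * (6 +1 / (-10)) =7965 / 2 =3982.50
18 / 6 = 3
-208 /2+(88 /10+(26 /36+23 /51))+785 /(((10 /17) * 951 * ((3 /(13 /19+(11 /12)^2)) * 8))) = -997232719141 /10615898880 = -93.94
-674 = -674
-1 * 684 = -684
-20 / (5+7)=-5 / 3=-1.67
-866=-866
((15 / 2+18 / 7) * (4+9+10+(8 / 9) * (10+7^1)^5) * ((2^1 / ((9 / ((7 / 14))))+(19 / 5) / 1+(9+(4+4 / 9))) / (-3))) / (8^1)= -416957125541 / 45360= -9192176.49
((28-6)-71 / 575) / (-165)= -4193 / 31625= -0.13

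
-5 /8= -0.62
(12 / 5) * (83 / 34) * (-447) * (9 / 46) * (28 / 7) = -4006908 / 1955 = -2049.57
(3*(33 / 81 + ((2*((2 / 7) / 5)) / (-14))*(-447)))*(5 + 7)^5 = 741878784 / 245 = 3028076.67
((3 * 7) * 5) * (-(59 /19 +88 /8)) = -28140 /19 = -1481.05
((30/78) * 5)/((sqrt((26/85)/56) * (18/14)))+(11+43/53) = 626/53+350 * sqrt(7735)/1521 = 32.05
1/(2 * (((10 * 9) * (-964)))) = -0.00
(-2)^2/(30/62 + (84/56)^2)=496/339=1.46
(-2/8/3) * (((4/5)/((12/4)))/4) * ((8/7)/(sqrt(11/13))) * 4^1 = -8 * sqrt(143)/3465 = -0.03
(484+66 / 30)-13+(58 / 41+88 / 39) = 3812584 / 7995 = 476.87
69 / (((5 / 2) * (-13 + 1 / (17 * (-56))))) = -2.12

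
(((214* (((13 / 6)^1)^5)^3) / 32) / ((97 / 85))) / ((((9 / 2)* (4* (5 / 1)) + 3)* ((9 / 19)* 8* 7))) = 8845178242299953263385 / 34203768446615814144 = 258.60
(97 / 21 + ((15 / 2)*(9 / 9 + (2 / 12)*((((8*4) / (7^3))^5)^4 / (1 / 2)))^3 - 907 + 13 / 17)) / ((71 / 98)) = -35872580209496942398356829090088923787468891326522209167607853121558888103940086364468200868075723211859975577068982339180315385303481605904507002804776622651 / 29067046278175880696298261504774210778624803160851469064546439723435083223089815975292011568954012047781998470971576943886805110652594722737882281053559487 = -1234.13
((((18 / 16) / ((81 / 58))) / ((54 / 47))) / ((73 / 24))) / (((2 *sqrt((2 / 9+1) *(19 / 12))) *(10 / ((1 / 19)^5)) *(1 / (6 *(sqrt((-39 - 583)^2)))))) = 847786 *sqrt(627) / 1700002909935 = 0.00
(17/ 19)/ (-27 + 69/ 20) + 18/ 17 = 155302/ 152133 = 1.02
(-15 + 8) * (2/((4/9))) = -63/2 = -31.50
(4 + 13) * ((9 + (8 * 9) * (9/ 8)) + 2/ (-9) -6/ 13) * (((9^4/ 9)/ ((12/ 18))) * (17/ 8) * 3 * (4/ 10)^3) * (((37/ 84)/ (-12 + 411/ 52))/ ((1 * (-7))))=10406.54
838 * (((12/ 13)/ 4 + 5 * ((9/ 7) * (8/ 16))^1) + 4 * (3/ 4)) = 491487/ 91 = 5400.96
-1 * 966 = -966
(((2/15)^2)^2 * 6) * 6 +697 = 3920689/5625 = 697.01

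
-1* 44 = -44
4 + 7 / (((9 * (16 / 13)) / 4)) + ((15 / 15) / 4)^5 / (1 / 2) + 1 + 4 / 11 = 400099 / 50688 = 7.89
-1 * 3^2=-9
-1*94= -94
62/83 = 0.75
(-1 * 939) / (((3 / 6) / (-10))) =18780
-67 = -67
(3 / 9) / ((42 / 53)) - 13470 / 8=-424199 / 252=-1683.33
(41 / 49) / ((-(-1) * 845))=41 / 41405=0.00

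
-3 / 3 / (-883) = 1 / 883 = 0.00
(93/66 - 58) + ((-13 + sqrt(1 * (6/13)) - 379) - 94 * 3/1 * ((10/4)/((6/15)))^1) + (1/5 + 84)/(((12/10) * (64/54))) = -1514929/704 + sqrt(78)/13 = -2151.21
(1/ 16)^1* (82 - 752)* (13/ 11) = -4355/ 88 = -49.49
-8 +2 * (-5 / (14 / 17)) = -141 / 7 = -20.14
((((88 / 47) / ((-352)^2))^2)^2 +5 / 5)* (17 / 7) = 2.43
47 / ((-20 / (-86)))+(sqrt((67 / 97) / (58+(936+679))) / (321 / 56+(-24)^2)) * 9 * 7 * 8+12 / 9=1344 * sqrt(10872827) / 251744197+6103 / 30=203.45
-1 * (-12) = 12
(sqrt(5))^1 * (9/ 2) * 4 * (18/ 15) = 108 * sqrt(5)/ 5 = 48.30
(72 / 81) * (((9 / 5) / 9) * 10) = 16 / 9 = 1.78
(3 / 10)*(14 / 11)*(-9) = -189 / 55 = -3.44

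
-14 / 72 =-7 / 36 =-0.19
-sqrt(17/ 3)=-sqrt(51)/ 3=-2.38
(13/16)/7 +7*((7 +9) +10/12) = 39631/336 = 117.95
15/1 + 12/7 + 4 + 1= 152/7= 21.71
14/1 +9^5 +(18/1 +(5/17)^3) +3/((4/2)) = 580544895/9826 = 59082.53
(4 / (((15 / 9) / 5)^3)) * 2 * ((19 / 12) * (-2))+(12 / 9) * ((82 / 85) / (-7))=-1221268 / 1785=-684.18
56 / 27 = 2.07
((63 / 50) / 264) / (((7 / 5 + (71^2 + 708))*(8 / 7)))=49 / 67471360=0.00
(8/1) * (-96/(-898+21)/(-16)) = -48/877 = -0.05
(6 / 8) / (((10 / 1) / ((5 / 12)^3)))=25 / 4608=0.01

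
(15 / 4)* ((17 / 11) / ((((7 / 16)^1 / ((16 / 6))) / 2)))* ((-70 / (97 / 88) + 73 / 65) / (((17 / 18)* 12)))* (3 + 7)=-377586240 / 97097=-3888.75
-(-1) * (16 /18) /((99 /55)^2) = 200 /729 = 0.27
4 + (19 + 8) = 31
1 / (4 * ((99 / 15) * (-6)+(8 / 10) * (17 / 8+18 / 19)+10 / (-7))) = -665 / 102598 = -0.01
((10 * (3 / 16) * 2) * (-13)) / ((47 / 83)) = -86.09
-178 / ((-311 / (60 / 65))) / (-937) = -2136 / 3788291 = -0.00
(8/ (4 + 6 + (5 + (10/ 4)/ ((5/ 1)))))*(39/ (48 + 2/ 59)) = 1416/ 3379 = 0.42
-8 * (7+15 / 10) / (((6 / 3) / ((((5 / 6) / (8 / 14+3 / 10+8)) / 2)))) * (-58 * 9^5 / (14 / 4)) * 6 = 215638200 / 23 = 9375573.91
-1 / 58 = -0.02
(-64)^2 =4096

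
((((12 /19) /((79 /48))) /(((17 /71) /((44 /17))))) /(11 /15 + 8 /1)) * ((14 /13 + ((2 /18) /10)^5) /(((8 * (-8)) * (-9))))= 0.00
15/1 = 15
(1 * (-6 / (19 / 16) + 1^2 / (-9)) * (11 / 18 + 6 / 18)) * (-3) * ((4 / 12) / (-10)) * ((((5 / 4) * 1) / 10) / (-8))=15011 / 1969920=0.01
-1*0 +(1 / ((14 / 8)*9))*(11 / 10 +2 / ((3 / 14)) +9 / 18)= 0.69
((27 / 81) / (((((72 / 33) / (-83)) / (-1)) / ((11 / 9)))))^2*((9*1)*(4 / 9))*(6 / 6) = 100861849 / 104976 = 960.81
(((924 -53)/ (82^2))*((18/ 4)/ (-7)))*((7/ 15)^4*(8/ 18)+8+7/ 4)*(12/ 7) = -15510585961/ 11119815000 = -1.39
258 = 258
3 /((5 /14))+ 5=67 /5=13.40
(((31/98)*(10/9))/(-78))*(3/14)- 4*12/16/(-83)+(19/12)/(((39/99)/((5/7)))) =19359421/6661746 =2.91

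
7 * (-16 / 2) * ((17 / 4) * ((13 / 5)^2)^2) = -6797518 / 625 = -10876.03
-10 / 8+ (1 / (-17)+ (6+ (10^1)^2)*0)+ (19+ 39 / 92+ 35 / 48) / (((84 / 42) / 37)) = 13945493 / 37536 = 371.52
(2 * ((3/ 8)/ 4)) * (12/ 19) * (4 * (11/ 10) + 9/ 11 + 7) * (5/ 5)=1512/ 1045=1.45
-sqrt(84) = -2 * sqrt(21) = -9.17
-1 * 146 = -146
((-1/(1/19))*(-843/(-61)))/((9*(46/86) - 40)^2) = -0.21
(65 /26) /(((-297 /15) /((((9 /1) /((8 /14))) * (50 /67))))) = -4375 /2948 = -1.48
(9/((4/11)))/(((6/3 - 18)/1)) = -99/64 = -1.55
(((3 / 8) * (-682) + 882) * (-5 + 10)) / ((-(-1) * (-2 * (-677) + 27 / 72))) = 5010 / 2167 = 2.31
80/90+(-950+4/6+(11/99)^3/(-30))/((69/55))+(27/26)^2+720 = -34.75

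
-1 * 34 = -34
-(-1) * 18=18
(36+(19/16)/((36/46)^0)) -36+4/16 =23/16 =1.44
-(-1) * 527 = 527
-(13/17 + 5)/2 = -49/17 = -2.88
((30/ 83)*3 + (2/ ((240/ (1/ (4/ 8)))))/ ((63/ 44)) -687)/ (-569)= 53798882/ 44629515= 1.21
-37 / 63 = -0.59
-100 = -100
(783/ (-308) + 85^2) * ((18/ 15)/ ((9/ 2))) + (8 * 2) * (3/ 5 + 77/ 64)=1806271/ 924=1954.84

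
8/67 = 0.12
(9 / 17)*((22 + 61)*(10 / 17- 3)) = -30627 / 289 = -105.98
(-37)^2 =1369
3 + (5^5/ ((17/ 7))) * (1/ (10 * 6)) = 4987/ 204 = 24.45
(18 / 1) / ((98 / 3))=27 / 49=0.55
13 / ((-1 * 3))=-13 / 3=-4.33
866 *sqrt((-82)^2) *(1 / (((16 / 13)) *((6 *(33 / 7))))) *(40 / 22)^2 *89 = 7189077350 / 11979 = 600140.02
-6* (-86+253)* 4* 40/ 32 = -5010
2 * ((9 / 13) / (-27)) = -2 / 39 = -0.05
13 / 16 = 0.81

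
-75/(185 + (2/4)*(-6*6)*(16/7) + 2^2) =-35/69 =-0.51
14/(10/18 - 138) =-0.10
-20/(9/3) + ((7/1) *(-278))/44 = -3359/66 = -50.89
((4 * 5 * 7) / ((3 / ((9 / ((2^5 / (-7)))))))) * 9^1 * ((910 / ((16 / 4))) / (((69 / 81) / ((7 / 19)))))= -568856925 / 6992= -81358.26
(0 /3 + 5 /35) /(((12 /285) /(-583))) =-55385 /28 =-1978.04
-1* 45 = -45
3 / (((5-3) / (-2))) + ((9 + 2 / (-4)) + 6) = 23 / 2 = 11.50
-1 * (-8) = 8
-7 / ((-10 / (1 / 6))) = 7 / 60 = 0.12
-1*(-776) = 776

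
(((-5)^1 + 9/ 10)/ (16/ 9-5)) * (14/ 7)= 369/ 145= 2.54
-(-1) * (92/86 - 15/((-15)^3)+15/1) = 155518/9675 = 16.07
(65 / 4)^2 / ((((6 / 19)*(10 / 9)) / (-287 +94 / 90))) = -10329787 / 48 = -215203.90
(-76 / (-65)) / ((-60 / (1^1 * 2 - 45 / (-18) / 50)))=-0.04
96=96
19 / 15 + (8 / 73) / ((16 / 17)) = 3029 / 2190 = 1.38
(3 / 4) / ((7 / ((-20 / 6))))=-5 / 14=-0.36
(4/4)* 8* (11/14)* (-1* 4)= -176/7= -25.14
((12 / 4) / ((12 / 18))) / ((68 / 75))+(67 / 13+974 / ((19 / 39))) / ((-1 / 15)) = -1009818915 / 33592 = -30061.29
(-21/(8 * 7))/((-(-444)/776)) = -97/148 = -0.66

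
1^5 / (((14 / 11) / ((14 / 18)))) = 11 / 18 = 0.61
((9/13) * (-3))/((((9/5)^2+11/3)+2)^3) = -0.00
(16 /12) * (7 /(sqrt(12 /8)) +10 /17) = 40 /51 +28 * sqrt(6) /9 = 8.40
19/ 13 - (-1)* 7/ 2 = 129/ 26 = 4.96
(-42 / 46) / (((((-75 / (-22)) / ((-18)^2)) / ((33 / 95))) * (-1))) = 1646568 / 54625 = 30.14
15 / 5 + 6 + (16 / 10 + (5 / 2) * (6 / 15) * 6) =83 / 5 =16.60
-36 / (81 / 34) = -136 / 9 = -15.11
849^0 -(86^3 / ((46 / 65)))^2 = -427324142111871 / 529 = -807796109852.31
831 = 831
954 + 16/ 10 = 4778/ 5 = 955.60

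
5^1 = 5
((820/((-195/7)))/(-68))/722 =287/478686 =0.00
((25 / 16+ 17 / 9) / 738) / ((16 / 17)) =8449 / 1700352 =0.00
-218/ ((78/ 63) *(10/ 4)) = -4578/ 65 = -70.43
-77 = -77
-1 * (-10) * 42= 420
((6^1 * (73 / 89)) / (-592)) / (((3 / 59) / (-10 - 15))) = 107675 / 26344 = 4.09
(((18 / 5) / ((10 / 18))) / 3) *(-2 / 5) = -108 / 125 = -0.86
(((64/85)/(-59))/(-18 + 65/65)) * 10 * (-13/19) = -1664/323969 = -0.01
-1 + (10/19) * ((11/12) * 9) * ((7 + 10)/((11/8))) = 1001/19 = 52.68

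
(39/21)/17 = 13/119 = 0.11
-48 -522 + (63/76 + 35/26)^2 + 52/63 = -34711624889/61497072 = -564.44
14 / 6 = 7 / 3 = 2.33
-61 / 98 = -0.62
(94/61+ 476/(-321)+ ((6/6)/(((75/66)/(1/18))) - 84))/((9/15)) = -123203153/881145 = -139.82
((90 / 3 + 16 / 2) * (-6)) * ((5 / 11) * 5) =-5700 / 11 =-518.18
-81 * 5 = -405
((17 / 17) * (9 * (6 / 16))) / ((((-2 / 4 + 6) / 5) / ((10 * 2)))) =675 / 11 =61.36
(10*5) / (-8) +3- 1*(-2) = -5 / 4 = -1.25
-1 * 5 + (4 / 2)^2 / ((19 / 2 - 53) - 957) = -10013 / 2001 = -5.00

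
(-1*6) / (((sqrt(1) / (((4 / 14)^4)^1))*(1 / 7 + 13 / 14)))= -64 / 1715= -0.04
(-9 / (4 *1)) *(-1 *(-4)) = -9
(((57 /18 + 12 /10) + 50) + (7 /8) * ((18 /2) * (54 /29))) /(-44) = -120113 /76560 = -1.57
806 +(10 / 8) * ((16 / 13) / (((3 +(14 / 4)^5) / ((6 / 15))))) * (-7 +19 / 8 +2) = 177108962 / 219739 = 806.00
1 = 1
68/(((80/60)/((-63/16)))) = -200.81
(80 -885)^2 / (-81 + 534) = 648025 / 453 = 1430.52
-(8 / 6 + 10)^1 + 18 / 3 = -16 / 3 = -5.33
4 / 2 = 2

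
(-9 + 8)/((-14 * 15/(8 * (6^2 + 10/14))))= 1.40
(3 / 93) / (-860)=-1 / 26660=-0.00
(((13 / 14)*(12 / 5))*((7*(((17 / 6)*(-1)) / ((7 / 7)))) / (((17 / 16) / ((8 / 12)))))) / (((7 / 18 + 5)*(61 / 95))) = -47424 / 5917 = -8.01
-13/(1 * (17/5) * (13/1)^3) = -5/2873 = -0.00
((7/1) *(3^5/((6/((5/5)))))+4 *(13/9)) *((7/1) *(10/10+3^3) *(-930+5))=-472014550/9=-52446061.11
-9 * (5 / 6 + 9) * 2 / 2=-177 / 2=-88.50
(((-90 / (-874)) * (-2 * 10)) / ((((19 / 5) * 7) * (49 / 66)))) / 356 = -74250 / 253465681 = -0.00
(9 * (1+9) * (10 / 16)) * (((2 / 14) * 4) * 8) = 1800 / 7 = 257.14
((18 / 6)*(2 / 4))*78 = 117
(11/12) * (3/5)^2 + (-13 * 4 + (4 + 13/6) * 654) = 398133/100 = 3981.33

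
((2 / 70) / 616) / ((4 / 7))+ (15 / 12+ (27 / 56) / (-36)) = 3809 / 3080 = 1.24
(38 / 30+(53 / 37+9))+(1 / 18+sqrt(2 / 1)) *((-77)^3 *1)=-456533 *sqrt(2)-84419647 / 3330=-670986.41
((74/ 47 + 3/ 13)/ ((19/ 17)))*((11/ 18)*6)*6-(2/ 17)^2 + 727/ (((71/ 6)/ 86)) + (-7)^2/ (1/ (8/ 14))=1273699219082/ 238205071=5347.07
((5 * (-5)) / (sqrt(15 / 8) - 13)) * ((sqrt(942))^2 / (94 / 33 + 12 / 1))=155430 * sqrt(30) / 65513 + 8082360 / 65513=136.37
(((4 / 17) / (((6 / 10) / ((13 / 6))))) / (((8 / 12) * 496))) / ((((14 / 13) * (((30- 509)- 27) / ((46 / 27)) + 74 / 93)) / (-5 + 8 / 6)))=55 / 1862112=0.00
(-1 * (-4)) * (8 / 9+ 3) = 140 / 9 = 15.56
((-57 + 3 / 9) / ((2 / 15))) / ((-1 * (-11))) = -425 / 11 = -38.64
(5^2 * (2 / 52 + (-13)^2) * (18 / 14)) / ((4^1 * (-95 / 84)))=-593325 / 494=-1201.06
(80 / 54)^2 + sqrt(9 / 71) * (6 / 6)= 3 * sqrt(71) / 71 + 1600 / 729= 2.55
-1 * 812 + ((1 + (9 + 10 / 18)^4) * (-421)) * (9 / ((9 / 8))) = -184259773268 / 6561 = -28084098.96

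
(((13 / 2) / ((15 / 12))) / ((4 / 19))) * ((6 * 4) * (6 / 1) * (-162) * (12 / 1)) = -34572096 / 5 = -6914419.20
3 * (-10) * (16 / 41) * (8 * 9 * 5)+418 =-155662 / 41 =-3796.63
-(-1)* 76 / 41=76 / 41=1.85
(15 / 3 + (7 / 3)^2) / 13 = 94 / 117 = 0.80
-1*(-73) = 73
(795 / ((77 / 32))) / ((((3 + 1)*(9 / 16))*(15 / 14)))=13568 / 99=137.05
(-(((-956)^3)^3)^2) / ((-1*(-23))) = -19342572125575581430011060000000000000000000000000000.00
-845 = -845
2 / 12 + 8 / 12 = 5 / 6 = 0.83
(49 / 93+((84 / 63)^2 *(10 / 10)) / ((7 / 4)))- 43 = -41.46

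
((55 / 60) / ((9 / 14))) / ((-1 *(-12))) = 77 / 648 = 0.12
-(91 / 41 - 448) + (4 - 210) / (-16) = 150439 / 328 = 458.66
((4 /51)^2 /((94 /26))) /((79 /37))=0.00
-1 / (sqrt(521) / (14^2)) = -196*sqrt(521) / 521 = -8.59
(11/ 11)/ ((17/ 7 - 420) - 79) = -7/ 3476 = -0.00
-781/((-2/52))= 20306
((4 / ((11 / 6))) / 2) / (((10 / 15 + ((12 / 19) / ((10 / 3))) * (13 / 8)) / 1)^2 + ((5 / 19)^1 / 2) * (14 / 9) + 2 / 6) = 5198400 / 7089577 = 0.73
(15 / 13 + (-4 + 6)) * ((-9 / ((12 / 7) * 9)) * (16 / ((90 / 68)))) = -39032 / 1755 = -22.24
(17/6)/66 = 17/396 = 0.04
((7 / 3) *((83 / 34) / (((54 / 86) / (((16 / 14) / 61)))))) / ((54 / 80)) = 571040 / 2267919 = 0.25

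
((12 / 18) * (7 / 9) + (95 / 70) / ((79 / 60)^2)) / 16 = 0.08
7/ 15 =0.47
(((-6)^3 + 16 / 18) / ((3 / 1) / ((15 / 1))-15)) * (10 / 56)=6050 / 2331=2.60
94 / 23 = 4.09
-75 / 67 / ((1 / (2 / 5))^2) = -12 / 67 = -0.18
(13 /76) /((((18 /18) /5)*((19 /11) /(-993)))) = -709995 /1444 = -491.69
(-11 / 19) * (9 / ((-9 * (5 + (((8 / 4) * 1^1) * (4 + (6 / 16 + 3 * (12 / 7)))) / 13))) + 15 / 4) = -1507 / 724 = -2.08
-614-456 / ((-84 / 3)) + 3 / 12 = -16729 / 28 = -597.46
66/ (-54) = -11/ 9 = -1.22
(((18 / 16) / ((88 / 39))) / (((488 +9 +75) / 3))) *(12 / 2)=243 / 15488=0.02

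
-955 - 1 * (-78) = -877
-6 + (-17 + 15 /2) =-31 /2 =-15.50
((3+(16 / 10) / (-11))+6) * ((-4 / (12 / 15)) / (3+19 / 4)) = -1948 / 341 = -5.71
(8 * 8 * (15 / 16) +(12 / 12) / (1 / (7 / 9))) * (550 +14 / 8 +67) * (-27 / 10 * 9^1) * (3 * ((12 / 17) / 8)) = -65795895 / 272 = -241896.67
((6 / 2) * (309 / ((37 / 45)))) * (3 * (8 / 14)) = 500580 / 259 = 1932.74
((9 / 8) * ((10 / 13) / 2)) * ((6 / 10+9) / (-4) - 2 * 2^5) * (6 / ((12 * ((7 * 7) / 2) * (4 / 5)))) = -3735 / 5096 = -0.73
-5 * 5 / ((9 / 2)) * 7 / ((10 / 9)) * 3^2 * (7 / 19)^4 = -756315 / 130321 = -5.80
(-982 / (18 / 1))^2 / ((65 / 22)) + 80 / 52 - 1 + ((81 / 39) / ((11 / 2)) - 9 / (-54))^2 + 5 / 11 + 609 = 53588680489 / 33127380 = 1617.66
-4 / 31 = -0.13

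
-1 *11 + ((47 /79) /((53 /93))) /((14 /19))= -561749 /58618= -9.58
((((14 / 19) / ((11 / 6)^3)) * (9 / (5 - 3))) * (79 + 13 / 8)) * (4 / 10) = 438858 / 25289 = 17.35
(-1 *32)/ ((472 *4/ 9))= -9/ 59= -0.15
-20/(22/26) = -260/11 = -23.64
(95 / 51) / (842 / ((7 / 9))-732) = 665 / 125154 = 0.01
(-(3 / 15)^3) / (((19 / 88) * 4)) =-0.01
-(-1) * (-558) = -558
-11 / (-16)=11 / 16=0.69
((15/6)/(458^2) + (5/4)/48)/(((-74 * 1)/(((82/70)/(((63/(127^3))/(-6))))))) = 629457853985/7823358144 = 80.46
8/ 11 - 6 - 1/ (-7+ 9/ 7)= -2243/ 440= -5.10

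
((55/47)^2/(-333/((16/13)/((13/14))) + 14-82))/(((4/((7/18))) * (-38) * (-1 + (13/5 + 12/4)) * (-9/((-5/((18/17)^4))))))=309497505625/293482967198425416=0.00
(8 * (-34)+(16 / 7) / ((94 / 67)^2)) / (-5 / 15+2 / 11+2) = -146.52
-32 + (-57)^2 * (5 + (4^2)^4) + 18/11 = 2342369465/11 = 212942678.64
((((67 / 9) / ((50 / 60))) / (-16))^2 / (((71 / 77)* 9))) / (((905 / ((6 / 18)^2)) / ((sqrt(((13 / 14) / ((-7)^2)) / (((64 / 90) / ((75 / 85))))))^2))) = 641927 / 5919372103680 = 0.00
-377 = -377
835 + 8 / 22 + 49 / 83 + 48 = 807050 / 913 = 883.95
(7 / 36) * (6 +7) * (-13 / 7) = -169 / 36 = -4.69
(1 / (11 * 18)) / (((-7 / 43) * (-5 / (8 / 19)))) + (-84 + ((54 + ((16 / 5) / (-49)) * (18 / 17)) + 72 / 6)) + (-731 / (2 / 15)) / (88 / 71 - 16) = 1160500636859 / 3284165808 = 353.36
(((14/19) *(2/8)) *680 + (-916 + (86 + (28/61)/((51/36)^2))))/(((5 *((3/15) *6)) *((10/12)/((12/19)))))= -2831708424/31820345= -88.99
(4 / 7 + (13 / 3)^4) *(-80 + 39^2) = 288561691 / 567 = 508927.14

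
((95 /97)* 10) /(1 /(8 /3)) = 7600 /291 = 26.12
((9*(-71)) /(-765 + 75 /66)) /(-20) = -7029 /168050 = -0.04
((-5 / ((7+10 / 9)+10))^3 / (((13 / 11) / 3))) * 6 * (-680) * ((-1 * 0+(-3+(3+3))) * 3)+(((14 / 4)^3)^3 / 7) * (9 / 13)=281228926287123 / 28825452032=9756.27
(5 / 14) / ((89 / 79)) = 0.32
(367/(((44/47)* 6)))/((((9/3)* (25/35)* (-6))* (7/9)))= -17249/2640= -6.53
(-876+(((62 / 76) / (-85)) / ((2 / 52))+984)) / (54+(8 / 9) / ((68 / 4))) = 1566153 / 785650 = 1.99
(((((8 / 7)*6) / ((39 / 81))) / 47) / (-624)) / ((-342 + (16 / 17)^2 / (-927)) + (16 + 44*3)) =7233381 / 2889775126238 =0.00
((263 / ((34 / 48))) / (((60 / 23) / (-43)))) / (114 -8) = -260107 / 4505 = -57.74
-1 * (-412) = 412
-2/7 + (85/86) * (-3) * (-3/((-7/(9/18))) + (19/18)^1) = -3658/903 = -4.05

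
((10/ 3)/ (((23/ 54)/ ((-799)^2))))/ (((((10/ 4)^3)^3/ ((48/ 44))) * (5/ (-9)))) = -1270836781056/ 494140625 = -2571.81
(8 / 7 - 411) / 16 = -2869 / 112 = -25.62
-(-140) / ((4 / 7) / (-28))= -6860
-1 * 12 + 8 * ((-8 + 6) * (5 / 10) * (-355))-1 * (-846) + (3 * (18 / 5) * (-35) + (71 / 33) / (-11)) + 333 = 1317256 / 363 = 3628.80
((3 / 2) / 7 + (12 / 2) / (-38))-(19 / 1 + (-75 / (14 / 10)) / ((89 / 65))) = 477779 / 23674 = 20.18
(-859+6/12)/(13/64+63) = -54944/4045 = -13.58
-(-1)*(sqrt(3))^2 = 3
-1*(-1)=1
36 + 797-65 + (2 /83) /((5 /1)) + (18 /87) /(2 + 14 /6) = 120165664 /156455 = 768.05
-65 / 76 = -0.86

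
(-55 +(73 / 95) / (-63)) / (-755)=329248 / 4518675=0.07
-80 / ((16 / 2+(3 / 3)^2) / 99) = -880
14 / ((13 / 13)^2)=14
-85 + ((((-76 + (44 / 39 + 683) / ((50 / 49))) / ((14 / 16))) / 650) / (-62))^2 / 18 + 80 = -425536247143635689 / 85107518163281250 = -5.00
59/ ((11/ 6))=32.18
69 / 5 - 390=-1881 / 5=-376.20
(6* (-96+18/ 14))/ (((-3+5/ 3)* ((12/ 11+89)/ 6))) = 196911/ 6937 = 28.39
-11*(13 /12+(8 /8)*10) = -1463 /12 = -121.92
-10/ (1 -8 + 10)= -10/ 3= -3.33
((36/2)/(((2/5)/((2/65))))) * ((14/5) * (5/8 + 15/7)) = 279/26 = 10.73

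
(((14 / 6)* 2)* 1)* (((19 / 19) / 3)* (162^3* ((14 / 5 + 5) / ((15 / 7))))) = 601827408 / 25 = 24073096.32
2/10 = 1/5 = 0.20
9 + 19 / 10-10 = 9 / 10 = 0.90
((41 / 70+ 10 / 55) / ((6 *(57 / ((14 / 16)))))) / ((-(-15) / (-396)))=-197 / 3800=-0.05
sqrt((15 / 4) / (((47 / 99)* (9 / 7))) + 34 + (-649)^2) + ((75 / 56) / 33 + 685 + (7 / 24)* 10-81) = 1121657 / 1848 + sqrt(3722086745) / 94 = 1255.99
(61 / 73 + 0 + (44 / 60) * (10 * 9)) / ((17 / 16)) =62.90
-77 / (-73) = 77 / 73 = 1.05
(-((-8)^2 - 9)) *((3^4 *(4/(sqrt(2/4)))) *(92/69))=-23760 *sqrt(2)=-33601.71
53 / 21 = 2.52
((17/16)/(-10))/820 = -17/131200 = -0.00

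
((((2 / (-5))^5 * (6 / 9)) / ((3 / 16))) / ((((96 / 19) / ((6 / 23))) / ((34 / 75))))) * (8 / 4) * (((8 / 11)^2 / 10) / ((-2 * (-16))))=-82688 / 29351953125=-0.00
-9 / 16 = -0.56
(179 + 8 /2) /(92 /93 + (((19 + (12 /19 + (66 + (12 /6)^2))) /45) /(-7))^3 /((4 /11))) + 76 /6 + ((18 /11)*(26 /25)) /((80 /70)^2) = 68754112315099354307 /324898969756587600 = 211.62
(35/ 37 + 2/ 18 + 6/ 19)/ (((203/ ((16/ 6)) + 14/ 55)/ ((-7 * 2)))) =-7643680/ 30375927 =-0.25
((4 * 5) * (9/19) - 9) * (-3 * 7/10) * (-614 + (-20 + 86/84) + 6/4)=119349/190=628.15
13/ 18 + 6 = 121/ 18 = 6.72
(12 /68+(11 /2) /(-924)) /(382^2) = 487 /416758944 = 0.00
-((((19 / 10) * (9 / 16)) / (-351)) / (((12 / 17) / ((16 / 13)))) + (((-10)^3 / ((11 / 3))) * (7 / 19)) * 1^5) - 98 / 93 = 39193557757 / 394182360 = 99.43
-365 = -365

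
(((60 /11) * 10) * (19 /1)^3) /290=411540 /319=1290.09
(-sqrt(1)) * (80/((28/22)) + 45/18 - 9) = -789/14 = -56.36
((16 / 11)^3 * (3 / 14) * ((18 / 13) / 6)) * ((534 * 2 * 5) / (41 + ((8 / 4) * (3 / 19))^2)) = 35532103680 / 1797072277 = 19.77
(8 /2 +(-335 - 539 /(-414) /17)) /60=-5.52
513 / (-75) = -171 / 25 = -6.84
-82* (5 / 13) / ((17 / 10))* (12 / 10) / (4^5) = -615 / 28288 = -0.02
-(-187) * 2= 374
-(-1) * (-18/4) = -9/2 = -4.50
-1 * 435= -435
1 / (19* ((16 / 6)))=3 / 152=0.02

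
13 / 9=1.44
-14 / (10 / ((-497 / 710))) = 49 / 50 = 0.98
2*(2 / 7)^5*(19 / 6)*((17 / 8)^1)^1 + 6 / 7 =44510 / 50421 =0.88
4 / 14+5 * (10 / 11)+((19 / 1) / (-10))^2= 64997 / 7700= 8.44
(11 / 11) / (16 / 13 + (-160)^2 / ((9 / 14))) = 117 / 4659344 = 0.00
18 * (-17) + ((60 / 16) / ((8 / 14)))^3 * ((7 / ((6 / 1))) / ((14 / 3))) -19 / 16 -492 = -11936263 / 16384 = -728.53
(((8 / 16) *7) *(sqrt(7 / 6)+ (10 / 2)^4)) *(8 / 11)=14 *sqrt(42) / 33+ 17500 / 11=1593.66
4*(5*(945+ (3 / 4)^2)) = 75645 / 4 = 18911.25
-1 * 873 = -873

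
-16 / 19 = -0.84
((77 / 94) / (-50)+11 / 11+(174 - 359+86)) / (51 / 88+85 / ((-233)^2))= -550213260366 / 3262057325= -168.67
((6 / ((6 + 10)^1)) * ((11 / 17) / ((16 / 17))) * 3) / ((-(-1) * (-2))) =-99 / 256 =-0.39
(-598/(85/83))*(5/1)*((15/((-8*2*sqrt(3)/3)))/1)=372255*sqrt(3)/136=4740.92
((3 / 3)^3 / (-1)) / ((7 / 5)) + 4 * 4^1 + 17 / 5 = 654 / 35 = 18.69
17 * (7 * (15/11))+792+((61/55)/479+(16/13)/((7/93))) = 970.63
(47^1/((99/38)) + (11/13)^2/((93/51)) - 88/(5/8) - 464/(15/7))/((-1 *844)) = 0.40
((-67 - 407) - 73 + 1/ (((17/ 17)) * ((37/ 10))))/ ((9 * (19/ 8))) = -25.58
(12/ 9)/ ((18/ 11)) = 22/ 27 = 0.81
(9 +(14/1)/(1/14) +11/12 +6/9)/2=2479/24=103.29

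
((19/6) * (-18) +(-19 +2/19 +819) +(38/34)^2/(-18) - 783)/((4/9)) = -3949975/43928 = -89.92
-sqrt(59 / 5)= -sqrt(295) / 5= -3.44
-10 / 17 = -0.59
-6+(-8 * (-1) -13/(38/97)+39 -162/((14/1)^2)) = 6.99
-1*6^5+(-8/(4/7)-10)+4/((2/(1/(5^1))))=-38998/5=-7799.60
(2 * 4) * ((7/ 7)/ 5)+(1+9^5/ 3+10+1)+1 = 98488/ 5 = 19697.60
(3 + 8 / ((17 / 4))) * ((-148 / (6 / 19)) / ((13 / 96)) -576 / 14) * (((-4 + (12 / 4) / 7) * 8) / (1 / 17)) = 5290220800 / 637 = 8304899.22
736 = 736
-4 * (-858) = 3432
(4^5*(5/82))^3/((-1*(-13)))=16777216000/895973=18725.14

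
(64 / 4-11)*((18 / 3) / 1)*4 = 120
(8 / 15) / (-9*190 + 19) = -8 / 25365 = -0.00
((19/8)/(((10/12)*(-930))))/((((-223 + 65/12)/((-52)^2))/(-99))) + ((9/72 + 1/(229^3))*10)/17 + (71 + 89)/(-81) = -759193952056468307/133847095979967300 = -5.67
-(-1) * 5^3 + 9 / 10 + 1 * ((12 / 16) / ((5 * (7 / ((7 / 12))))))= 125.91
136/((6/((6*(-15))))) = -2040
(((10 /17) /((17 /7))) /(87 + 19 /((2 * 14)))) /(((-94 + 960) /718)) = 140728 /61442267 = 0.00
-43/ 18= -2.39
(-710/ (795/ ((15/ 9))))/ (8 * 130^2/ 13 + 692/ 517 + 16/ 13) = -2385955/ 16674886818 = -0.00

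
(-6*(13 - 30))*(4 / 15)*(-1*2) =-272 / 5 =-54.40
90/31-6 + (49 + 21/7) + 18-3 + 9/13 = 64.60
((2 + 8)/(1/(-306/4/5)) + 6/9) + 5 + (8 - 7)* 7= -421/3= -140.33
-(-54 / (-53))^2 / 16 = -729 / 11236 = -0.06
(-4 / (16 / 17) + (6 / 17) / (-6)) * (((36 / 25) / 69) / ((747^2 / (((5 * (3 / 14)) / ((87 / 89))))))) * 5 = -26077 / 29527232238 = -0.00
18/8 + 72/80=63/20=3.15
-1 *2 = -2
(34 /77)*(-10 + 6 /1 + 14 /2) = 102 /77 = 1.32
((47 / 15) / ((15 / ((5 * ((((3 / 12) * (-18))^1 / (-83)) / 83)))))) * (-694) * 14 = -228326 / 34445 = -6.63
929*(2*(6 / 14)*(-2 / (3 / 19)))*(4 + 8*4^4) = -144879408 / 7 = -20697058.29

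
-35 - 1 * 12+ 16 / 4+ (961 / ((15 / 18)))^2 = 33245681 / 25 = 1329827.24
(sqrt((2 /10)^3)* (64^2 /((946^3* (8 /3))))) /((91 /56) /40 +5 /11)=4096* sqrt(5) /27947108035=0.00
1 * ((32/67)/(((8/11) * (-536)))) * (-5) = 0.01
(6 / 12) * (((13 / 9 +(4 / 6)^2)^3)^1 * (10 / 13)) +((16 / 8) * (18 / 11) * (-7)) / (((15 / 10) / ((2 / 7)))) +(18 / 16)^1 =-539225 / 833976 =-0.65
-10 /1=-10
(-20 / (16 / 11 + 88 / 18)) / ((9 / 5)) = -275 / 157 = -1.75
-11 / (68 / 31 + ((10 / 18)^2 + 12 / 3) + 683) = -0.02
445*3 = 1335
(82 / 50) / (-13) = -41 / 325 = -0.13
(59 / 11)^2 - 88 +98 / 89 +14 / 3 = -1727249 / 32307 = -53.46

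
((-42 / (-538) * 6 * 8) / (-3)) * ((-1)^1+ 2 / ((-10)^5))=1050021 / 840625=1.25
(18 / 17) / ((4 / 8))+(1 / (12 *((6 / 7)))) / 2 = 5303 / 2448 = 2.17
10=10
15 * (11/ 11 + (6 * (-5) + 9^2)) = 780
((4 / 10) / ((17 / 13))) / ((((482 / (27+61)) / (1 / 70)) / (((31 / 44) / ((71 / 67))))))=27001 / 50905225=0.00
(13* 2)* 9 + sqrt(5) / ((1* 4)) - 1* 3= sqrt(5) / 4 + 231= 231.56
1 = 1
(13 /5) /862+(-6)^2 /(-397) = -149999 /1711070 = -0.09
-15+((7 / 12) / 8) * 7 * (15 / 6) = -13.72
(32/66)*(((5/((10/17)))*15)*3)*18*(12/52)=110160/143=770.35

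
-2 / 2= -1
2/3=0.67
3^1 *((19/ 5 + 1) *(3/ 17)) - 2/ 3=478/ 255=1.87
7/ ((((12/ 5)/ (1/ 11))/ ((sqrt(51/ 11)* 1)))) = 35* sqrt(561)/ 1452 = 0.57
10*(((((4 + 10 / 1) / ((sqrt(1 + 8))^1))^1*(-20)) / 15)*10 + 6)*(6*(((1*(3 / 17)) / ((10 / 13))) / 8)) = -3289 / 34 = -96.74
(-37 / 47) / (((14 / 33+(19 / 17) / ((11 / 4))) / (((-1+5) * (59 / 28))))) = -1224663 / 153314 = -7.99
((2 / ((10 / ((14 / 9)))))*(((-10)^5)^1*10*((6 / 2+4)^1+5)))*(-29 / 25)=12992000 / 3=4330666.67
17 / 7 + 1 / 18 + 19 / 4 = 1823 / 252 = 7.23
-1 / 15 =-0.07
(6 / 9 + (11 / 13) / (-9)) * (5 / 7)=335 / 819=0.41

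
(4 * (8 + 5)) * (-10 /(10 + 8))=-260 /9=-28.89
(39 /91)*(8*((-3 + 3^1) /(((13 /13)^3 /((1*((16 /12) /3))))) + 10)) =240 /7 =34.29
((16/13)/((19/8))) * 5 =640/247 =2.59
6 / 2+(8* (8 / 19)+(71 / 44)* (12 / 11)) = 8.13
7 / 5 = 1.40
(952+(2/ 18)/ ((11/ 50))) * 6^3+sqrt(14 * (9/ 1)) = 3 * sqrt(14)+2263152/ 11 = 205752.32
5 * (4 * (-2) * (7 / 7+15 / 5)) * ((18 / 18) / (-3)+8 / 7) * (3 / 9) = -2720 / 63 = -43.17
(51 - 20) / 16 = 31 / 16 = 1.94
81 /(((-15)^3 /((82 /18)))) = -41 /375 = -0.11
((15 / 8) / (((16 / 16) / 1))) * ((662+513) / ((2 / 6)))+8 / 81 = 4282939 / 648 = 6609.47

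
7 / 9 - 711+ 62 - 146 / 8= -23993 / 36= -666.47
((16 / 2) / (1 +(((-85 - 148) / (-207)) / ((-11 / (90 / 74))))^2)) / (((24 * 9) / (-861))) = -25149328127 / 800869914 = -31.40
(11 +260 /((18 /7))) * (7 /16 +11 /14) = 138233 /1008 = 137.14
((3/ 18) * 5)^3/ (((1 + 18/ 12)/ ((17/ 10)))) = 85/ 216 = 0.39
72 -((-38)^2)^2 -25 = -2085089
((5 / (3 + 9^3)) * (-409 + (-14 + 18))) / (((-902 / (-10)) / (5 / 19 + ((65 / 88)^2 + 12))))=-6360616125 / 16191433984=-0.39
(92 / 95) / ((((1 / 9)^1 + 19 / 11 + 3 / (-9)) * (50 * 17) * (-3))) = -1518 / 6015875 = -0.00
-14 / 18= -7 / 9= -0.78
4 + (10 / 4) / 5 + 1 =11 / 2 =5.50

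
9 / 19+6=123 / 19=6.47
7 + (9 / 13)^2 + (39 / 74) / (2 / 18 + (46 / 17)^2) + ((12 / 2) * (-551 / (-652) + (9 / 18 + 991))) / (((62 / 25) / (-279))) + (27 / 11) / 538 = -156221873277589133141 / 233227759639732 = -669825.38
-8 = -8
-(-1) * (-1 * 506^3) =-129554216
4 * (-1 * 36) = -144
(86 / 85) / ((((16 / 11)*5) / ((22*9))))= 46827 / 1700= 27.55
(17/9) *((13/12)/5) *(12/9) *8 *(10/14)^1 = 1768/567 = 3.12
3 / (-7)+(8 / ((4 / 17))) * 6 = 1425 / 7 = 203.57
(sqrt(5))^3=5 * sqrt(5)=11.18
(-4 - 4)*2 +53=37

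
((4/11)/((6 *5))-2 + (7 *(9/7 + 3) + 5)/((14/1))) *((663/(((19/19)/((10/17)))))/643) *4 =8788/7073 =1.24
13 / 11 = 1.18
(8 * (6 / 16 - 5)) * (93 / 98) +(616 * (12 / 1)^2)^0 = -3343 / 98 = -34.11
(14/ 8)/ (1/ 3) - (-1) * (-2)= 13/ 4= 3.25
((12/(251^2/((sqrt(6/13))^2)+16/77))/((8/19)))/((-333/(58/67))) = -4466/8228205077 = -0.00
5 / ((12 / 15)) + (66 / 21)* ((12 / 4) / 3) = 263 / 28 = 9.39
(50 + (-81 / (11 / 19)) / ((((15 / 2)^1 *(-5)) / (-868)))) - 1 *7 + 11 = -875718 / 275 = -3184.43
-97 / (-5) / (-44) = -97 / 220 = -0.44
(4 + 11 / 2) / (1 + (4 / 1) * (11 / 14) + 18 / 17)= 2261 / 1238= 1.83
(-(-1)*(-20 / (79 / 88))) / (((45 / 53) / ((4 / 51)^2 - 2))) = 96750016 / 1849311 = 52.32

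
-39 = -39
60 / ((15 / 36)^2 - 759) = -0.08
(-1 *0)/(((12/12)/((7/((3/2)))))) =0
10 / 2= 5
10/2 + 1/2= 11/2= 5.50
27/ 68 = 0.40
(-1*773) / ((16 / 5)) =-3865 / 16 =-241.56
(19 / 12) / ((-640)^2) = 19 / 4915200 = 0.00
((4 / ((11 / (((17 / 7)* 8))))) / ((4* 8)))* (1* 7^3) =833 / 11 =75.73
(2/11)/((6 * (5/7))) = 7/165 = 0.04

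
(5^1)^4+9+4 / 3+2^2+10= 1948 / 3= 649.33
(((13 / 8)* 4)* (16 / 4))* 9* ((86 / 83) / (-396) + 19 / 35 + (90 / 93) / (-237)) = 9818286517 / 78257795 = 125.46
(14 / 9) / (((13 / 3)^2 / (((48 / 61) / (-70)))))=-48 / 51545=-0.00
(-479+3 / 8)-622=-8805 / 8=-1100.62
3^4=81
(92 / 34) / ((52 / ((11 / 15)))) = 253 / 6630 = 0.04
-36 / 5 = -7.20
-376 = -376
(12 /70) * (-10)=-12 /7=-1.71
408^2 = 166464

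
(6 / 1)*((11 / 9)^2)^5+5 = 49.63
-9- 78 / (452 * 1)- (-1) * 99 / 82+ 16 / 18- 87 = -3922702 / 41697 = -94.08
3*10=30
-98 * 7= -686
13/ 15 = 0.87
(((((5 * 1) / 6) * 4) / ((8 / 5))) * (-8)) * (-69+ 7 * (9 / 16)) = 8675 / 8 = 1084.38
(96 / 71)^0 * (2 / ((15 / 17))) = 34 / 15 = 2.27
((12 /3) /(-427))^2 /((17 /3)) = 48 /3099593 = 0.00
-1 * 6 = -6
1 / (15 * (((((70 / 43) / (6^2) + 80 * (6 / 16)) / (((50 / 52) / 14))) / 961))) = 123969 / 846482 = 0.15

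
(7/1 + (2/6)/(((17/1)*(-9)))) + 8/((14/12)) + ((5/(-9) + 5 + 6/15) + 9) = 444991/16065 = 27.70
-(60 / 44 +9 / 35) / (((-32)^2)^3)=-39 / 25836912640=-0.00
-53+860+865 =1672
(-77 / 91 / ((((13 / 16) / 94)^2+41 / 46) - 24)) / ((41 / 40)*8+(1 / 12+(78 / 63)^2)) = 152957521920 / 41005254814823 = 0.00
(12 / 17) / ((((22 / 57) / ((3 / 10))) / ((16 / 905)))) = 8208 / 846175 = 0.01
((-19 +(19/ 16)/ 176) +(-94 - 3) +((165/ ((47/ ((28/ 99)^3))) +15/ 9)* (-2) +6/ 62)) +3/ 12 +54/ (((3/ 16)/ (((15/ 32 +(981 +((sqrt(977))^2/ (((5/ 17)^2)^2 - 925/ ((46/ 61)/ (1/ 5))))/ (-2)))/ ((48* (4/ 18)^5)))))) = 225097640642089304172034459/ 20673078710210910720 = 10888443.07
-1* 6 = -6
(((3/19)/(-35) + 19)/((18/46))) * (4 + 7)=3195896/5985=533.98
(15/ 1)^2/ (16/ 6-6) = -135/ 2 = -67.50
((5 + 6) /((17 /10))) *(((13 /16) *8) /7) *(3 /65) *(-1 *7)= -33 /17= -1.94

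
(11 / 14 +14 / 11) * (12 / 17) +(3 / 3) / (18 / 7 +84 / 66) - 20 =-18.29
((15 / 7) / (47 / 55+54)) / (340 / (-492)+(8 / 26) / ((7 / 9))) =-1319175 / 9977219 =-0.13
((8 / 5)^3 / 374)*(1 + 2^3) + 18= 18.10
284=284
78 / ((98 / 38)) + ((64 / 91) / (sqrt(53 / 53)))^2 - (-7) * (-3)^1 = 80653 / 8281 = 9.74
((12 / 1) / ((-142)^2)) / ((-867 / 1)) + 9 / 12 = 0.75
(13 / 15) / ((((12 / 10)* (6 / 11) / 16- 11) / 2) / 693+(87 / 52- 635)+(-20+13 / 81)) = -30918888 / 23302412477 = -0.00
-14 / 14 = -1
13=13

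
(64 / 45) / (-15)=-64 / 675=-0.09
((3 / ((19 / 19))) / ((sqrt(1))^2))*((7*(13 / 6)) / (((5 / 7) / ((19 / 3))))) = 12103 / 30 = 403.43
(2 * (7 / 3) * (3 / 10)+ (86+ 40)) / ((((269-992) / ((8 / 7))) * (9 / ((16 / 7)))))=-1664 / 32535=-0.05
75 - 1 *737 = -662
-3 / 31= -0.10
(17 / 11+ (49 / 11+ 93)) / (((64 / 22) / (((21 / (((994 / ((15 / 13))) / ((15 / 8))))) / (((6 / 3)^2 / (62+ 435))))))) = 5145525 / 26624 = 193.27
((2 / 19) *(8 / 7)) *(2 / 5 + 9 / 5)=0.26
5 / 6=0.83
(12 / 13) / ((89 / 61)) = 732 / 1157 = 0.63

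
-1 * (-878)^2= -770884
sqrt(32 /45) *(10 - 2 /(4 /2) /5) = 196 *sqrt(10) /75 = 8.26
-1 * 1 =-1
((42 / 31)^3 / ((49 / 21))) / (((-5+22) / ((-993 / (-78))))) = 0.80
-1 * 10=-10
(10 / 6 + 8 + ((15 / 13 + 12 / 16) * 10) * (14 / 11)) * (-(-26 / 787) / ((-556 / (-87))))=19169 / 109393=0.18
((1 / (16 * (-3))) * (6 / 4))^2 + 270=276481 / 1024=270.00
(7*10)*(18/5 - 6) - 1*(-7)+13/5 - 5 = -817/5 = -163.40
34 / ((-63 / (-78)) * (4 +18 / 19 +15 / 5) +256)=16796 / 129635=0.13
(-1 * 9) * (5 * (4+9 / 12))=-855 / 4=-213.75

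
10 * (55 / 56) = 275 / 28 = 9.82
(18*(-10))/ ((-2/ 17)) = 1530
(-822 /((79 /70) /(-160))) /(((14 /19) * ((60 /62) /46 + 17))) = 1113563400 /119843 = 9291.85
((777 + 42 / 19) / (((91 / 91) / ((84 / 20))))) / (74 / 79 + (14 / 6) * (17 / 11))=162105867 / 225017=720.42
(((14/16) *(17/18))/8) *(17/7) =289/1152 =0.25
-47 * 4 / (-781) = 0.24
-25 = -25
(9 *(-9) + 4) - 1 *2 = -79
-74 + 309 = 235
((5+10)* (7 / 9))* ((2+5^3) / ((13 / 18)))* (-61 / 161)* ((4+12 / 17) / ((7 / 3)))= -55778400 / 35581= -1567.65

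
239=239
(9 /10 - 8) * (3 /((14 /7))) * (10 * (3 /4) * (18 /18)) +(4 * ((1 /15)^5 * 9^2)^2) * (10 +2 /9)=-505458981431 /6328125000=-79.87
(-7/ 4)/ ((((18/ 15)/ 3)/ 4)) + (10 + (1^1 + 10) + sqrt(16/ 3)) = 4 *sqrt(3)/ 3 + 7/ 2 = 5.81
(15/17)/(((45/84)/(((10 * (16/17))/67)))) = 0.23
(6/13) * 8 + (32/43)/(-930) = 959552/259935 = 3.69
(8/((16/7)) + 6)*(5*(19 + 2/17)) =30875/34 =908.09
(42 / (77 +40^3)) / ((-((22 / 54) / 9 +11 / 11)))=-1701 / 2712593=-0.00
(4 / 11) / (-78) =-2 / 429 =-0.00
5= 5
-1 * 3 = -3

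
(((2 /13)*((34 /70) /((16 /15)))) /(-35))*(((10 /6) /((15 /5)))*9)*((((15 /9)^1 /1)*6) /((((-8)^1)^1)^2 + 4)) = -15 /10192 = -0.00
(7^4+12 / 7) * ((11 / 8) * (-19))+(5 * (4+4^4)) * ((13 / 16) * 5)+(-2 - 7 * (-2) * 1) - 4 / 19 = -57477.87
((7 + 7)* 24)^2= 112896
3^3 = 27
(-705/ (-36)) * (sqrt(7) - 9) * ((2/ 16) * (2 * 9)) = -6345/ 16 + 705 * sqrt(7)/ 16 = -279.98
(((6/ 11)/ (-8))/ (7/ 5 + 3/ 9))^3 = -91125/ 1497193984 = -0.00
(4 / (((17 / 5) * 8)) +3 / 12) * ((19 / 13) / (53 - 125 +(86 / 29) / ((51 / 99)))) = -4959 / 566072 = -0.01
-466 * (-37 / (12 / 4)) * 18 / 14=51726 / 7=7389.43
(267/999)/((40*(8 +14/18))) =89/116920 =0.00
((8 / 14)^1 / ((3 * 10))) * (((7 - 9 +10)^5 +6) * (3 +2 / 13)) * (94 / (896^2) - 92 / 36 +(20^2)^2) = 55478773304271259 / 176117760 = 315009532.85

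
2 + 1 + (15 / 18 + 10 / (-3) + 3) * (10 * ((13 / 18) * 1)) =119 / 18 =6.61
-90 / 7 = -12.86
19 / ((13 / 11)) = 209 / 13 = 16.08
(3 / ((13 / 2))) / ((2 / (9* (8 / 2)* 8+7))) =885 / 13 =68.08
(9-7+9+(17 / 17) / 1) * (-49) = -588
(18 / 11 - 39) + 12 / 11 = -399 / 11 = -36.27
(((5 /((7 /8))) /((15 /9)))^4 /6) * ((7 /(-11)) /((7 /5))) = -276480 /26411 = -10.47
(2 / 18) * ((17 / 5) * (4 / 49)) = 68 / 2205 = 0.03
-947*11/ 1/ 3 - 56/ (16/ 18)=-10606/ 3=-3535.33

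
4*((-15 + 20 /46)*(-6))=8040 /23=349.57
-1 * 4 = -4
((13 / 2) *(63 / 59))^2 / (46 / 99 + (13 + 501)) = 9486477 / 101311024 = 0.09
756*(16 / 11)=12096 / 11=1099.64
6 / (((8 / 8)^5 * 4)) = 3 / 2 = 1.50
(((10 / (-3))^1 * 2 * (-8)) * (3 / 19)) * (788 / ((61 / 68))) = 8573440 / 1159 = 7397.27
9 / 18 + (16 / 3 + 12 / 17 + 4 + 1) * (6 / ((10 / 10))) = 2269 / 34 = 66.74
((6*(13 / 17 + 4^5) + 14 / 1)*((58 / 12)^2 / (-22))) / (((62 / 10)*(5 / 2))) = -2002421 / 4743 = -422.18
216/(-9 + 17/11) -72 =-100.98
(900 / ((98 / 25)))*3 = 33750 / 49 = 688.78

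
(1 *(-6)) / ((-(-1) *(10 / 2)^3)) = -6 / 125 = -0.05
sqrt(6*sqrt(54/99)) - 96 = -96+66^(3/4)/11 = -93.89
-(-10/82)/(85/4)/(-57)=-4/39729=-0.00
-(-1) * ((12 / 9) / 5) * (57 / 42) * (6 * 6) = 13.03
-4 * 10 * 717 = -28680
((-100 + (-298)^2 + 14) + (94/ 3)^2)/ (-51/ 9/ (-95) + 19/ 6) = 153386620/ 5517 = 27802.54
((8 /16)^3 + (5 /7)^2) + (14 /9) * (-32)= -173375 /3528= -49.14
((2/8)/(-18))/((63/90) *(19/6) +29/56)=-35/6891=-0.01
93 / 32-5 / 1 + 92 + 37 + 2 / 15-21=50899 / 480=106.04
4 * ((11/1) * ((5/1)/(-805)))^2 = 484/25921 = 0.02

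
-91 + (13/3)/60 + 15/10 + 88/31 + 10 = -427367/5580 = -76.59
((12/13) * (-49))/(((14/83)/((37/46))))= -64491/299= -215.69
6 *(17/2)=51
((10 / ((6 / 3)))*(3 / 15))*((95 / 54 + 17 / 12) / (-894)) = -343 / 96552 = -0.00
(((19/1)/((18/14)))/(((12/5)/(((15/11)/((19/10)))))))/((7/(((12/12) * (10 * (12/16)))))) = 625/132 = 4.73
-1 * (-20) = 20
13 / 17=0.76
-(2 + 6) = -8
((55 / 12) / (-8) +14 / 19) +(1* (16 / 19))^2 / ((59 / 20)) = 826699 / 2044704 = 0.40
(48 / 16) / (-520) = -0.01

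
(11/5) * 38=418/5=83.60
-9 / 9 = -1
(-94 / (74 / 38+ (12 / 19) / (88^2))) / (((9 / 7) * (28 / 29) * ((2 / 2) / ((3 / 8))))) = -3133537 / 214905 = -14.58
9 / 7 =1.29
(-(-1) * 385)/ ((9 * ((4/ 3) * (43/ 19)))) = 14.18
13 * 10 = 130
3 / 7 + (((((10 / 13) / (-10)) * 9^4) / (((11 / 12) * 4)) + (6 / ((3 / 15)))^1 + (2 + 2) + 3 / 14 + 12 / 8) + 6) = -95596 / 1001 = -95.50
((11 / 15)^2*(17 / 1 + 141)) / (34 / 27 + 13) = 5214 / 875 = 5.96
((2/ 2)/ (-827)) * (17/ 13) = -17/ 10751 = -0.00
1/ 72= 0.01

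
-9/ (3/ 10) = -30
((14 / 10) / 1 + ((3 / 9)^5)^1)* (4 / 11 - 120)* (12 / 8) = -1122548 / 4455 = -251.97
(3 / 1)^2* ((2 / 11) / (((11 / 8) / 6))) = 864 / 121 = 7.14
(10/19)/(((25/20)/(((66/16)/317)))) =33/6023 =0.01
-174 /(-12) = 29 /2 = 14.50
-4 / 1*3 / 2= -6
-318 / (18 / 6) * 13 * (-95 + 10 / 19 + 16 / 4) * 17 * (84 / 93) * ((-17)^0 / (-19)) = -1127540232 / 11191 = -100754.20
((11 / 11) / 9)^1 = 1 / 9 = 0.11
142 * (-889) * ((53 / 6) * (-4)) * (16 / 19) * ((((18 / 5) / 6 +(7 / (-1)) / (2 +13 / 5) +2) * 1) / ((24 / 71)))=235616662624 / 19665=11981523.65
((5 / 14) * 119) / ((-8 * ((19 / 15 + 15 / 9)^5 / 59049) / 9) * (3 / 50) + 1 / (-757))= -216393848651953125 / 7724782808794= -28012.94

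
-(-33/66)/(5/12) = 6/5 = 1.20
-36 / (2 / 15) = -270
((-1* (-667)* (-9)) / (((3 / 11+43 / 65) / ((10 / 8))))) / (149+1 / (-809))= -1157448435 / 21472192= -53.90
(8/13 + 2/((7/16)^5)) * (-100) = -2739743200/218491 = -12539.39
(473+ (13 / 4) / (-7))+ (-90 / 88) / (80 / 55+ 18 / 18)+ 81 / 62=308200 / 651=473.43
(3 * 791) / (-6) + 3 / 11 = -395.23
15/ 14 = 1.07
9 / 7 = 1.29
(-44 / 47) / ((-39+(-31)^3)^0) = -44 / 47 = -0.94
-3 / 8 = -0.38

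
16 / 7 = 2.29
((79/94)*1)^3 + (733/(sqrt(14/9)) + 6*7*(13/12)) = 38284611/830584 + 2199*sqrt(14)/14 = 633.80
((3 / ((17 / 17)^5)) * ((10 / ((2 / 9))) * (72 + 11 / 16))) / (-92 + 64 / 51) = -8007255 / 74048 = -108.14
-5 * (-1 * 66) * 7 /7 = 330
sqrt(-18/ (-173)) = 3 * sqrt(346)/ 173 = 0.32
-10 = -10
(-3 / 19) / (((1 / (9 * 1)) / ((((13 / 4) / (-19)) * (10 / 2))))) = 1755 / 1444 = 1.22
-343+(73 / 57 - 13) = -20219 / 57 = -354.72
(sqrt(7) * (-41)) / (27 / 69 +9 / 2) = -22.18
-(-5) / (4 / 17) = 85 / 4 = 21.25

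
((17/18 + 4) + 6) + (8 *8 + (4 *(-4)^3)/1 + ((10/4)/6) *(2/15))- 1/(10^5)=-181.00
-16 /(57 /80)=-1280 /57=-22.46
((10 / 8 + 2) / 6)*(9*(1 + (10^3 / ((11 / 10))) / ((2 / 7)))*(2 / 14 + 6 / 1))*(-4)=-58713447 / 154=-381256.15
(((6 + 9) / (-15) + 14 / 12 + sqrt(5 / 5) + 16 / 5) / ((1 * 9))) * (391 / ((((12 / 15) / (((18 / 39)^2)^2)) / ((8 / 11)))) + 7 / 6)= 4271039767 / 508957020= 8.39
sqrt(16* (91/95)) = 4* sqrt(8645)/95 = 3.91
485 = 485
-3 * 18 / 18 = -3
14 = 14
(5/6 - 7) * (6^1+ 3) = -111/2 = -55.50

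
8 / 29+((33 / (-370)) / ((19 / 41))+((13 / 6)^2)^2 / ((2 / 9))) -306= -6069513713 / 29357280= -206.75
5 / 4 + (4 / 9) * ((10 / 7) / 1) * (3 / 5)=137 / 84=1.63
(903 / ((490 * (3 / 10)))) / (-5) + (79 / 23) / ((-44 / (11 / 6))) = -26501 / 19320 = -1.37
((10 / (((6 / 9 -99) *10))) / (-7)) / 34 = 3 / 70210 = 0.00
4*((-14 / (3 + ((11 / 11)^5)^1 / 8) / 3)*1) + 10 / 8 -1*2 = -2017 / 300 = -6.72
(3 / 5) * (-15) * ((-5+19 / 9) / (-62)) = -13 / 31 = -0.42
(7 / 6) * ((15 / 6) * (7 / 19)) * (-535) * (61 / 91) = -1142225 / 2964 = -385.37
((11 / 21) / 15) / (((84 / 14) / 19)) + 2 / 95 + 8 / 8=40637 / 35910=1.13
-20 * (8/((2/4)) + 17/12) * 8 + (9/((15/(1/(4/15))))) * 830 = -5515/6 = -919.17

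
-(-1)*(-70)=-70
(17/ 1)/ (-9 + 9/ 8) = -136/ 63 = -2.16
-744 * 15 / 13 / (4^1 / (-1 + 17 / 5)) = -6696 / 13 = -515.08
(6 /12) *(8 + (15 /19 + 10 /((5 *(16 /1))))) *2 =8.91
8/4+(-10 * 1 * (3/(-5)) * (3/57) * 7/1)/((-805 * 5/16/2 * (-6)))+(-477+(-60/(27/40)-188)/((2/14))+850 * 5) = 180601463/98325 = 1836.78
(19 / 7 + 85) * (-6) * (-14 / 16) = 921 / 2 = 460.50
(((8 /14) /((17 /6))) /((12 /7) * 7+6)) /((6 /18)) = 4 /119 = 0.03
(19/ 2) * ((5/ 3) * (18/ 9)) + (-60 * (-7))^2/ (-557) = -285.03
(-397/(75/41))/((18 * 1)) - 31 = -58127/1350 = -43.06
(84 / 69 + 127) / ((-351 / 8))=-7864 / 2691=-2.92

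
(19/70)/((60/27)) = 171/1400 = 0.12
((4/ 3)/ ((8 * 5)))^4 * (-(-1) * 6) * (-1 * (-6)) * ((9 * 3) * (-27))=-0.03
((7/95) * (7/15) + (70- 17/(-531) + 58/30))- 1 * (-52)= 31275833/252225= 124.00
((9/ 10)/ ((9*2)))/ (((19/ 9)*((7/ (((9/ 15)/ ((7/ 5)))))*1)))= 27/ 18620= 0.00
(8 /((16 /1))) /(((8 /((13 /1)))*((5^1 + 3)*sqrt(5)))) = 13*sqrt(5) /640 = 0.05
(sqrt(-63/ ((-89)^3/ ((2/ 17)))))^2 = 126/ 11984473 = 0.00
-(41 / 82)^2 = -1 / 4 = -0.25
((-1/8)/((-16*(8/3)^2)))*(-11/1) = -99/8192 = -0.01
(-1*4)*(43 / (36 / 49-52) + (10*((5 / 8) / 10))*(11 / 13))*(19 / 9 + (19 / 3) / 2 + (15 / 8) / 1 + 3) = 7398451 / 587808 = 12.59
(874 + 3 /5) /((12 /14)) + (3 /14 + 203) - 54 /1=122806 /105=1169.58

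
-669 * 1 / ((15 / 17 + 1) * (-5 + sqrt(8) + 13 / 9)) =921213 * sqrt(2) / 6016 + 102357 / 376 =488.78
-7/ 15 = -0.47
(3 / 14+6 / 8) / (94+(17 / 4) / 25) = 225 / 21973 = 0.01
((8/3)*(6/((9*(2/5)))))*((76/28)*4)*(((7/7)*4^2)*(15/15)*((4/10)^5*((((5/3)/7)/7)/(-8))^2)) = 4864/34034175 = 0.00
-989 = -989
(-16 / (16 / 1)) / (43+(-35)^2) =-0.00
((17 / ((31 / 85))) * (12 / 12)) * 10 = 14450 / 31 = 466.13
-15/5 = -3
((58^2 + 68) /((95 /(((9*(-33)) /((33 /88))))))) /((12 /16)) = -3624192 /95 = -38149.39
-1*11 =-11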